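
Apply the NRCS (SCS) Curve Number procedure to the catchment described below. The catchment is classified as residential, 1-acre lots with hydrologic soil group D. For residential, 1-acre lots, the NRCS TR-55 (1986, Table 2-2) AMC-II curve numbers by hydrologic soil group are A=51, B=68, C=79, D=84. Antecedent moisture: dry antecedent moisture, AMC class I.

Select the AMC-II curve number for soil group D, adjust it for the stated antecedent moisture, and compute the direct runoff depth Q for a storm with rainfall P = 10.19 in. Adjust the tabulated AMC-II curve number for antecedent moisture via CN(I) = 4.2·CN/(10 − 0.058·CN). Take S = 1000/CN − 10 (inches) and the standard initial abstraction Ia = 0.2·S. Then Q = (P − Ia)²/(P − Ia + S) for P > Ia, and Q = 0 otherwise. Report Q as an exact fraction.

NRCS table: residential, 1-acre lots, soil group D → CN(II) = 84
CN(I) from CN(II)=84: (4.2·84)/(10 − 0.058·84) = 44100/641 ≈ 68.799
Max retention: S = 1000/(44100/641) − 10 = 2000/441 in (≈ 4.535 in)
Ia = 0.2S: 0.2·4.535 = 0.907 in (exactly 400/441)
P − Ia = 10.190 − 0.907 = 409379/44100 ≈ 9.283 in (> 0, runoff occurs)
Runoff Q = (P−Ia)²/(P−Ia+S) = (9.283)²/(9.283+4.535) = 167591165641/26873613900 ≈ 6.236 in

Q = 167591165641/26873613900 in ≈ 6.236 in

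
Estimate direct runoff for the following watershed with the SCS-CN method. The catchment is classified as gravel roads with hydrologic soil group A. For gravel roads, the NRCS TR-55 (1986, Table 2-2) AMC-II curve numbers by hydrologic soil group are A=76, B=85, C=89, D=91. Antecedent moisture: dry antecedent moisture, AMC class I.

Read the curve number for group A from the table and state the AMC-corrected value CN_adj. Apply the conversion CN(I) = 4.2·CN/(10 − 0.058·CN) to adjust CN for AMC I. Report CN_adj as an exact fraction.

NRCS table: gravel roads, soil group A → CN(II) = 76
CN(I) from CN(II)=76: (4.2·76)/(10 − 0.058·76) = 13300/233 ≈ 57.082

CN_adj = 13300/233 ≈ 57.082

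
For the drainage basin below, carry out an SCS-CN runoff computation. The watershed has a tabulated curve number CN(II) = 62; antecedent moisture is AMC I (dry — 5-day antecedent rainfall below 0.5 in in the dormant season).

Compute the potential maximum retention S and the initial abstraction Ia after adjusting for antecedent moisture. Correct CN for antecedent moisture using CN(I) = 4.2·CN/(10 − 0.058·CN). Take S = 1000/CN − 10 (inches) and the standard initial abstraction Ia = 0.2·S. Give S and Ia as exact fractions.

S = 9500/651 in ≈ 14.593 in; Ia = 1900/651 in ≈ 2.919 in

Adjust CN=62 to AMC I: 4.2·62/(10 − 0.058·62) → (1302/5) ÷ (1601/250) = 65100/1601 ≈ 40.662
Retention S: 1000/CN − 10 with CN=40.662 → S = 9500/651 ≈ 14.593 in
Initial abstraction Ia = S/5 = (9500/651)/5 = 1900/651 ≈ 2.919 in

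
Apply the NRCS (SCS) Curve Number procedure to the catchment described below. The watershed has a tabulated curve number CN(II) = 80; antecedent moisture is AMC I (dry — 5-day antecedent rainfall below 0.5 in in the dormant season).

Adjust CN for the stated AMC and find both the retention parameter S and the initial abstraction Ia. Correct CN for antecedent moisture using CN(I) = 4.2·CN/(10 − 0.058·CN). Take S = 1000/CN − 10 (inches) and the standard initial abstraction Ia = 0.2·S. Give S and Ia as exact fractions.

S = 125/21 in ≈ 5.952 in; Ia = 25/21 in ≈ 1.190 in

Adjust CN=80 to AMC I: 4.2·80/(10 − 0.058·80) → 336 ÷ (134/25) = 4200/67 ≈ 62.687
Retention S: 1000/CN − 10 with CN=62.687 → S = 125/21 ≈ 5.952 in
Ia = 0.2·(125/21) = 25/21 in ≈ 1.190 in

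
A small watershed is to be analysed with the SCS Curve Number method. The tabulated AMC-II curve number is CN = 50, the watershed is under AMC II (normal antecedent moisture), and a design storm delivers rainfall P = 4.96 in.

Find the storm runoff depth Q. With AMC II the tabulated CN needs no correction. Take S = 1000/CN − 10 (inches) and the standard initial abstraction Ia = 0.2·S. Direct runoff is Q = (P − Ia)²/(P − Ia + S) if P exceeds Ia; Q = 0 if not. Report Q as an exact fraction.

AMC II — tabulated CN = 50 applies directly.
Retention S: 1000/CN − 10 with CN=50.000 → S = 10 ≈ 10.000 in
Initial abstraction Ia = S/5 = 10/5 = 2 ≈ 2.000 in
Excess rainfall: 4.960 − 2.000 = 2.960 in; P > Ia so Q > 0
Q: (74/25)² ÷ (324/25) = 1369/2025 in (≈ 0.676 in)

Q = 1369/2025 in ≈ 0.676 in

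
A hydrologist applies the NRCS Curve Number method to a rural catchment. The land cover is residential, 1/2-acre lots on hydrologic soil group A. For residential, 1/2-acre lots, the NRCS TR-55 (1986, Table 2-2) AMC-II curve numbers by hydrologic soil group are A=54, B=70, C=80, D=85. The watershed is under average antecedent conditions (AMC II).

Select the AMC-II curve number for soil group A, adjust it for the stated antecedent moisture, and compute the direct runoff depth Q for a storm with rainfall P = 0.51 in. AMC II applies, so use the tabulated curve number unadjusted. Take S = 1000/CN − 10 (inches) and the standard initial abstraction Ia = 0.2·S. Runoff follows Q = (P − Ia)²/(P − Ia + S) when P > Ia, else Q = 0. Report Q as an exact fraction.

Q = 0 in ≈ 0.000 in

NRCS table: residential, 1/2-acre lots, soil group A → CN(II) = 54
CN(II) = 54; AMC II needs no correction.
Retention S: 1000/CN − 10 with CN=54.000 → S = 230/27 ≈ 8.519 in
Initial abstraction Ia = S/5 = (230/27)/5 = 46/27 ≈ 1.704 in
P = 0.510 ≤ Ia = 1.704 in: entire storm abstracted, Q = 0.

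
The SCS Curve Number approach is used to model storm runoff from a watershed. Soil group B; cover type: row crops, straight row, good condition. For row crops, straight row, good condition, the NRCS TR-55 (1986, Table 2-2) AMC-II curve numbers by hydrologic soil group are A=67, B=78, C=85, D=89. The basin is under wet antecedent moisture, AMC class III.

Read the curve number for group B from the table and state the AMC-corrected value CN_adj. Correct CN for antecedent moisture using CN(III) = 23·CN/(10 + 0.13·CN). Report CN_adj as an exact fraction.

CN_adj = 89700/1007 ≈ 89.076

NRCS table: row crops, straight row, good condition, soil group B → CN(II) = 78
Adjust CN=78 to AMC III: 23·78/(10 + 0.13·78) → 1794 ÷ (1007/50) = 89700/1007 ≈ 89.076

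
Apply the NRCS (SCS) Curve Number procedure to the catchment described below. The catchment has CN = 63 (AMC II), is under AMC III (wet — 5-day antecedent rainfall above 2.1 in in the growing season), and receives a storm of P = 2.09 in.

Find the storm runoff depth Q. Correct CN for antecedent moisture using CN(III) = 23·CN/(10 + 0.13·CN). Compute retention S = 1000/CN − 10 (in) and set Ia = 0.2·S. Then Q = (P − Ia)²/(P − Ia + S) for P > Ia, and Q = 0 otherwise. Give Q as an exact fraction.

Adjust CN=63 to AMC III: 23·63/(10 + 0.13·63) → 1449 ÷ (1819/100) = 144900/1819 ≈ 79.659
Retention S: 1000/CN − 10 with CN=79.659 → S = 3700/1449 ≈ 2.553 in
Initial abstraction Ia = S/5 = (3700/1449)/5 = 740/1449 ≈ 0.511 in
P − Ia = 2.090 − 0.511 = 228841/144900 ≈ 1.579 in (> 0, runoff occurs)
Runoff Q = (P−Ia)²/(P−Ia+S) = (1.579)²/(1.579+2.553) = 52368203281/86772060900 ≈ 0.604 in

Q = 52368203281/86772060900 in ≈ 0.604 in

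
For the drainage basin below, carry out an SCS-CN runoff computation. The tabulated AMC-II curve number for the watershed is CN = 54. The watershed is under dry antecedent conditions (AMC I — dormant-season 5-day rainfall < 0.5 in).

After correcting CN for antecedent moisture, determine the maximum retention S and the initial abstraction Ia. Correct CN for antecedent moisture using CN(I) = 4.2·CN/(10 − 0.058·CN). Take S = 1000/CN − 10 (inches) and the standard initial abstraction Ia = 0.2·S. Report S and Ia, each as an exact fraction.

S = 11500/567 in ≈ 20.282 in; Ia = 2300/567 in ≈ 4.056 in

Adjust CN=54 to AMC I: 4.2·54/(10 − 0.058·54) → (1134/5) ÷ (1717/250) = 56700/1717 ≈ 33.023
Retention S: 1000/CN − 10 with CN=33.023 → S = 11500/567 ≈ 20.282 in
Initial abstraction Ia = S/5 = (11500/567)/5 = 2300/567 ≈ 4.056 in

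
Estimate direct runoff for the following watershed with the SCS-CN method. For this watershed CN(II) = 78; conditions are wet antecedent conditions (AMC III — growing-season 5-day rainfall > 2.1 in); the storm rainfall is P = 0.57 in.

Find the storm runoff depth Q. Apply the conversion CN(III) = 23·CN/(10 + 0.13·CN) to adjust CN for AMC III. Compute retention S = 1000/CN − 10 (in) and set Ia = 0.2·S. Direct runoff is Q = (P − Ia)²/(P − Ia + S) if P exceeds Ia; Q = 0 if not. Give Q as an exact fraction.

Q = 848498641/12479871300 in ≈ 0.068 in

CN(III) from CN(II)=78: (23·78)/(10 + 0.13·78) = 89700/1007 ≈ 89.076
Retention S: 1000/CN − 10 with CN=89.076 → S = 1100/897 ≈ 1.226 in
Ia = 0.2S: 0.2·1.226 = 0.245 in (exactly 220/897)
Excess rainfall: 0.570 − 0.245 = 0.325 in; P > Ia so Q > 0
Q: (29129/89700)² ÷ (139129/89700) = 848498641/12479871300 in (≈ 0.068 in)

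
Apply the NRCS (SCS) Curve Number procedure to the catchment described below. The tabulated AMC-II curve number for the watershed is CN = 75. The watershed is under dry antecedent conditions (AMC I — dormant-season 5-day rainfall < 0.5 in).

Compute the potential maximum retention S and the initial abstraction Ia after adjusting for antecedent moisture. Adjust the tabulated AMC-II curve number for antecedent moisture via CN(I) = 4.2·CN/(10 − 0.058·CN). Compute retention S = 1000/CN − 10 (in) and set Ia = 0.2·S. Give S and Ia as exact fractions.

S = 500/63 in ≈ 7.937 in; Ia = 100/63 in ≈ 1.587 in

Dry (AMC I): CN(I) = 4.2·75/(10 − 0.058·75) = 315/(113/20) = 6300/113 ≈ 55.752
Retention S: 1000/CN − 10 with CN=55.752 → S = 500/63 ≈ 7.937 in
Ia = 0.2S: 0.2·7.937 = 1.587 in (exactly 100/63)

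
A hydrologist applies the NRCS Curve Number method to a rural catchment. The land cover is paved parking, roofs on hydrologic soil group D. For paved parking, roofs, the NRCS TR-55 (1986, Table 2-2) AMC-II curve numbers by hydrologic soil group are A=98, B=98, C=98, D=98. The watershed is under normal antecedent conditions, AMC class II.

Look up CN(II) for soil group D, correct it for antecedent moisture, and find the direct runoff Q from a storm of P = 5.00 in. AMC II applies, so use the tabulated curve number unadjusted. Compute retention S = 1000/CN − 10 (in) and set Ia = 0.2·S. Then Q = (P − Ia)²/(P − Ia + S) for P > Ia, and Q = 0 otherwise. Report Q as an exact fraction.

NRCS table: paved parking, roofs, soil group D → CN(II) = 98
Average conditions: CN = 98 (no AMC adjustment).
Retention S: 1000/CN − 10 with CN=98.000 → S = 10/49 ≈ 0.204 in
Initial abstraction Ia = S/5 = (10/49)/5 = 2/49 ≈ 0.041 in
Since P=5.000 > Ia=0.041: effective rainfall P−Ia = 243/49 in
Q = (243/49)²/((243/49) + 10/49) = (59049/2401)/(253/49) = 59049/12397 in ≈ 4.763 in

Q = 59049/12397 in ≈ 4.763 in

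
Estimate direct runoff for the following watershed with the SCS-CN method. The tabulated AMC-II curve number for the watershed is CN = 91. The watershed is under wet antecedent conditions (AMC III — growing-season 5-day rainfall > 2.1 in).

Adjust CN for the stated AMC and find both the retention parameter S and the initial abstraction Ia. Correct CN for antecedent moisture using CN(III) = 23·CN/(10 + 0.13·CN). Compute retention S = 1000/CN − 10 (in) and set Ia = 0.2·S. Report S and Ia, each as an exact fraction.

CN(III) from CN(II)=91: (23·91)/(10 + 0.13·91) = 209300/2183 ≈ 95.877
Max retention: S = 1000/(209300/2183) − 10 = 900/2093 in (≈ 0.430 in)
Ia = 0.2·(900/2093) = 180/2093 in ≈ 0.086 in

S = 900/2093 in ≈ 0.430 in; Ia = 180/2093 in ≈ 0.086 in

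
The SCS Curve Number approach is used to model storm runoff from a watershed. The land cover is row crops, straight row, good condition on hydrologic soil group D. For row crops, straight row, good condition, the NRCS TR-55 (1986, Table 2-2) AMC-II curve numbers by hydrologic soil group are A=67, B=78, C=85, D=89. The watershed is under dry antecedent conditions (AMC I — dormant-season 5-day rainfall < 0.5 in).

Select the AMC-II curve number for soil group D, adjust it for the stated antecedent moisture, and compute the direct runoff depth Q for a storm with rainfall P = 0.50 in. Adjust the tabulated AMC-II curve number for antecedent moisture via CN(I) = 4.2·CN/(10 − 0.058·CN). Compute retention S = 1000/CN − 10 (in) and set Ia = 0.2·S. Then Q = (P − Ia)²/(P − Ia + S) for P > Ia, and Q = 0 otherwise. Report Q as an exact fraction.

Q = 0 in ≈ 0.000 in

NRCS table: row crops, straight row, good condition, soil group D → CN(II) = 89
CN(I) from CN(II)=89: (4.2·89)/(10 − 0.058·89) = 186900/2419 ≈ 77.263
Retention S: 1000/CN − 10 with CN=77.263 → S = 5500/1869 ≈ 2.943 in
Ia = 0.2·(5500/1869) = 1100/1869 in ≈ 0.589 in
P = 0.500 ≤ Ia = 0.589 in: entire storm abstracted, Q = 0.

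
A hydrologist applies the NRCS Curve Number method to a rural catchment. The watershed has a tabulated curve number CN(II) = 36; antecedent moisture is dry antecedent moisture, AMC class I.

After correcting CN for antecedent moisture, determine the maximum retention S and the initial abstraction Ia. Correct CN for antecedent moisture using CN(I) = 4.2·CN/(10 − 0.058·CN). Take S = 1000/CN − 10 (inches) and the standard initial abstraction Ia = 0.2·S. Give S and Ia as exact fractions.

CN(I) from CN(II)=36: (4.2·36)/(10 − 0.058·36) = 18900/989 ≈ 19.110
Max retention: S = 1000/(18900/989) − 10 = 8000/189 in (≈ 42.328 in)
Ia = 0.2·(8000/189) = 1600/189 in ≈ 8.466 in

S = 8000/189 in ≈ 42.328 in; Ia = 1600/189 in ≈ 8.466 in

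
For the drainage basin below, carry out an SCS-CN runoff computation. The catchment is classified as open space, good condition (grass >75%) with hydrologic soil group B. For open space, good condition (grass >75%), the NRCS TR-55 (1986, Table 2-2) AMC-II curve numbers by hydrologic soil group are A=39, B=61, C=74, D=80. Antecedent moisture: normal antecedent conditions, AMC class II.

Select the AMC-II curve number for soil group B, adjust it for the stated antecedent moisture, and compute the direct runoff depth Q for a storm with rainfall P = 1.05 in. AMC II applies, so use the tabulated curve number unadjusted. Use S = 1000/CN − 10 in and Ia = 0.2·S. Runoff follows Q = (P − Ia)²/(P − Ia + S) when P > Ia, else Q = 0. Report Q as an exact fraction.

Q = 0 in ≈ 0.000 in

NRCS table: open space, good condition (grass >75%), soil group B → CN(II) = 61
CN(II) = 61; AMC II needs no correction.
S = 1000/61 − 10 = 390/61 in ≈ 6.393 in
Initial abstraction Ia = S/5 = (390/61)/5 = 78/61 ≈ 1.279 in
P = 1.050 ≤ Ia = 1.279 in: entire storm abstracted, Q = 0.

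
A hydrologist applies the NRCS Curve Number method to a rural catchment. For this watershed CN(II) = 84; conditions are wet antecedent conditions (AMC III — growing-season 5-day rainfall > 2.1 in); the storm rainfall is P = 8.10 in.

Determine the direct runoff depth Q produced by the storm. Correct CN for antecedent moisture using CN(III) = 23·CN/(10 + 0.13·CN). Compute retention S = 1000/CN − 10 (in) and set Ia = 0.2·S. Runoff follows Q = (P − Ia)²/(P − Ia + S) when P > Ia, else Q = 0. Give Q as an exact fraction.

Q = 1468652329/204420090 in ≈ 7.184 in

CN(III) from CN(II)=84: (23·84)/(10 + 0.13·84) = 48300/523 ≈ 92.352
S = 1000/(48300/523) − 10 = 400/483 in ≈ 0.828 in
Ia = 0.2·(400/483) = 80/483 in ≈ 0.166 in
Excess rainfall: 8.100 − 0.166 = 7.934 in; P > Ia so Q > 0
Q = (38323/4830)²/((38323/4830) + 400/483) = (1468652329/23328900)/(42323/4830) = 1468652329/204420090 in ≈ 7.184 in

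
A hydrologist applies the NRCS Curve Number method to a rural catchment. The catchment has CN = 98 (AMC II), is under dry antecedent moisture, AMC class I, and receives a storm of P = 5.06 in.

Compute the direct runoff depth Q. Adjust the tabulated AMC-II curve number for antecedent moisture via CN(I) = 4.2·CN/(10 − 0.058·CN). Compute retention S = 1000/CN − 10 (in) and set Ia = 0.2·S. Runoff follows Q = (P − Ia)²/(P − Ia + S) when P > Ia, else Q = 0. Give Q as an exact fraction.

Q = 65196983569/14423338650 in ≈ 4.520 in

CN(I) from CN(II)=98: (4.2·98)/(10 − 0.058·98) = 102900/1079 ≈ 95.366
Retention S: 1000/CN − 10 with CN=95.366 → S = 500/1029 ≈ 0.486 in
Initial abstraction Ia = S/5 = (500/1029)/5 = 100/1029 ≈ 0.097 in
Since P=5.060 > Ia=0.097: effective rainfall P−Ia = 255337/51450 in
Q = (255337/51450)²/((255337/51450) + 500/1029) = (65196983569/2647102500)/(280337/51450) = 65196983569/14423338650 in ≈ 4.520 in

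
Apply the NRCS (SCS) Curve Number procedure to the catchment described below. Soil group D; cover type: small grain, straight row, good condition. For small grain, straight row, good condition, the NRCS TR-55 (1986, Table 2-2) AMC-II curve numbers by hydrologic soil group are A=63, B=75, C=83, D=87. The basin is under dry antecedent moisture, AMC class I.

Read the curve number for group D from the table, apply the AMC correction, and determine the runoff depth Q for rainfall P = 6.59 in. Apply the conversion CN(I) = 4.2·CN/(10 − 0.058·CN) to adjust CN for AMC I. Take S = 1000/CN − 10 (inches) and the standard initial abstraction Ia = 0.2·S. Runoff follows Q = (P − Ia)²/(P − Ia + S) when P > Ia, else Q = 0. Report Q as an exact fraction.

Q = 1153460964049/314973521100 in ≈ 3.662 in

NRCS table: small grain, straight row, good condition, soil group D → CN(II) = 87
CN(I) from CN(II)=87: (4.2·87)/(10 − 0.058·87) = 182700/2477 ≈ 73.759
Max retention: S = 1000/(182700/2477) − 10 = 6500/1827 in (≈ 3.558 in)
Ia = 0.2·(6500/1827) = 1300/1827 in ≈ 0.712 in
Excess rainfall: 6.590 − 0.712 = 5.878 in; P > Ia so Q > 0
Q = (1073993/182700)²/((1073993/182700) + 6500/1827) = (1153460964049/33379290000)/(1723993/182700) = 1153460964049/314973521100 in ≈ 3.662 in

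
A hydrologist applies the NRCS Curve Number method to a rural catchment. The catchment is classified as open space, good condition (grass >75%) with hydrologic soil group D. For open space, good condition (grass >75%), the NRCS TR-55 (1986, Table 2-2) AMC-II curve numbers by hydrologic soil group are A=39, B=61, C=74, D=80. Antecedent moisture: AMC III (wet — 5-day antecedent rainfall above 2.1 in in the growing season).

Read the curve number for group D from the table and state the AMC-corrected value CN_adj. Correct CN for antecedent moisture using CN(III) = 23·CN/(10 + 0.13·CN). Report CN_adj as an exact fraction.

NRCS table: open space, good condition (grass >75%), soil group D → CN(II) = 80
Adjust CN=80 to AMC III: 23·80/(10 + 0.13·80) → 1840 ÷ (102/5) = 4600/51 ≈ 90.196

CN_adj = 4600/51 ≈ 90.196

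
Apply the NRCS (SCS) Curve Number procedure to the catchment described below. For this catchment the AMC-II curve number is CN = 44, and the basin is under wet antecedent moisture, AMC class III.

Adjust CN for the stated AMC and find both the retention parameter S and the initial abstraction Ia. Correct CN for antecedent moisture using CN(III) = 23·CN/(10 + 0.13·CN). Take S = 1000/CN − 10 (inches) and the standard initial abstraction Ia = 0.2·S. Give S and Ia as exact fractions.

CN(III) from CN(II)=44: (23·44)/(10 + 0.13·44) = 25300/393 ≈ 64.377
Max retention: S = 1000/(25300/393) − 10 = 1400/253 in (≈ 5.534 in)
Ia = 0.2·(1400/253) = 280/253 in ≈ 1.107 in

S = 1400/253 in ≈ 5.534 in; Ia = 280/253 in ≈ 1.107 in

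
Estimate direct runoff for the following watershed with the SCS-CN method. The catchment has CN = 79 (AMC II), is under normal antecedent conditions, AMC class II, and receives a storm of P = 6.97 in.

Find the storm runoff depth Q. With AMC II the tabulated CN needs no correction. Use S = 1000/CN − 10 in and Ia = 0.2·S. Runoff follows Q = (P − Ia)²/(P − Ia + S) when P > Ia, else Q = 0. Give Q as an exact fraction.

CN(II) = 79; AMC II needs no correction.
S = 1000/79 − 10 = 210/79 in ≈ 2.658 in
Initial abstraction Ia = S/5 = (210/79)/5 = 42/79 ≈ 0.532 in
Since P=6.970 > Ia=0.532: effective rainfall P−Ia = 50863/7900 in
Q: (50863/7900)² ÷ (71863/7900) = 2587044769/567717700 in (≈ 4.557 in)

Q = 2587044769/567717700 in ≈ 4.557 in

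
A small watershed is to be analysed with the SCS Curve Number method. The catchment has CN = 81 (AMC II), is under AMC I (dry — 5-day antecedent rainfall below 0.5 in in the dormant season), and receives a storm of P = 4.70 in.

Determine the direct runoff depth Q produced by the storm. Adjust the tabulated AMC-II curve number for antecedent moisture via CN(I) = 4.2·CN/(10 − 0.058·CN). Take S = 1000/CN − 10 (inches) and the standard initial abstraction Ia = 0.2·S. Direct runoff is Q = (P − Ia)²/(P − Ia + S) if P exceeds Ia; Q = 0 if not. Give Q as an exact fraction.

Q = 3714536809/2652658470 in ≈ 1.400 in

Dry (AMC I): CN(I) = 4.2·81/(10 − 0.058·81) = (1701/5)/(2651/500) = 170100/2651 ≈ 64.164
S = 1000/(170100/2651) − 10 = 9500/1701 in ≈ 5.585 in
Ia = 0.2S: 0.2·5.585 = 1.117 in (exactly 1900/1701)
Since P=4.700 > Ia=1.117: effective rainfall P−Ia = 60947/17010 in
Q = (60947/17010)²/((60947/17010) + 9500/1701) = (3714536809/289340100)/(155947/17010) = 3714536809/2652658470 in ≈ 1.400 in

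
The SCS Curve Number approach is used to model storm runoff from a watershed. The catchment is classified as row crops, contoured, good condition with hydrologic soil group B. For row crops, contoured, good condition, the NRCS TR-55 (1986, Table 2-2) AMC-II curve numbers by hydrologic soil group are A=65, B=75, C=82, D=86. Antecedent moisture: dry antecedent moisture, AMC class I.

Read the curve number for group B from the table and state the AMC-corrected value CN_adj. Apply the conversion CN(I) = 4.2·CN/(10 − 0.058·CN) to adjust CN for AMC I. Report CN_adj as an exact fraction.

CN_adj = 6300/113 ≈ 55.752

NRCS table: row crops, contoured, good condition, soil group B → CN(II) = 75
Adjust CN=75 to AMC I: 4.2·75/(10 − 0.058·75) → 315 ÷ (113/20) = 6300/113 ≈ 55.752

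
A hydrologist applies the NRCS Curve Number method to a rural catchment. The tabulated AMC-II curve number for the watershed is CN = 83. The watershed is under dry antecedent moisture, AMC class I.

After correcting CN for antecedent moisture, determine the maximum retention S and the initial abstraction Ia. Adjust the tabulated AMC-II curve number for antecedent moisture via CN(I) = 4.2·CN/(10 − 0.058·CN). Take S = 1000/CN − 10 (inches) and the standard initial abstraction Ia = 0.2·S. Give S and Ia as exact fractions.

CN(I) from CN(II)=83: (4.2·83)/(10 − 0.058·83) = 174300/2593 ≈ 67.219
S = 1000/(174300/2593) − 10 = 8500/1743 in ≈ 4.877 in
Ia = 0.2S: 0.2·4.877 = 0.975 in (exactly 1700/1743)

S = 8500/1743 in ≈ 4.877 in; Ia = 1700/1743 in ≈ 0.975 in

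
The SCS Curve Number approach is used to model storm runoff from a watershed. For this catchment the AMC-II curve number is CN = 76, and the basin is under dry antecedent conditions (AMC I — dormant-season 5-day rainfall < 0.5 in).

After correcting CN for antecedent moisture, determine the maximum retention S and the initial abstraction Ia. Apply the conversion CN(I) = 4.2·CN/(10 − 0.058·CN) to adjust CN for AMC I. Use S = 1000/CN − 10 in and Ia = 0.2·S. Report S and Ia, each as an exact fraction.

S = 1000/133 in ≈ 7.519 in; Ia = 200/133 in ≈ 1.504 in

CN(I) from CN(II)=76: (4.2·76)/(10 − 0.058·76) = 13300/233 ≈ 57.082
S = 1000/(13300/233) − 10 = 1000/133 in ≈ 7.519 in
Ia = 0.2S: 0.2·7.519 = 1.504 in (exactly 200/133)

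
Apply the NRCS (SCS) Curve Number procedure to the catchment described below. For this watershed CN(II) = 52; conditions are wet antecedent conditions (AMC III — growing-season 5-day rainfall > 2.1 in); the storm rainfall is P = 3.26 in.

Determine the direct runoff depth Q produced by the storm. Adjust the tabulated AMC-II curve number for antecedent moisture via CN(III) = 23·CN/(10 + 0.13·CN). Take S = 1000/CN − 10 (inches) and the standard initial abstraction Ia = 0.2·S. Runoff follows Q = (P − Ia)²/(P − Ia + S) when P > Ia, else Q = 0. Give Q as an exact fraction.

Q = 1349607169/1446218150 in ≈ 0.933 in

CN(III) from CN(II)=52: (23·52)/(10 + 0.13·52) = 29900/419 ≈ 71.360
Max retention: S = 1000/(29900/419) − 10 = 1200/299 in (≈ 4.013 in)
Ia = 0.2·(1200/299) = 240/299 in ≈ 0.803 in
Since P=3.260 > Ia=0.803: effective rainfall P−Ia = 36737/14950 in
Q: (36737/14950)² ÷ (96737/14950) = 1349607169/1446218150 in (≈ 0.933 in)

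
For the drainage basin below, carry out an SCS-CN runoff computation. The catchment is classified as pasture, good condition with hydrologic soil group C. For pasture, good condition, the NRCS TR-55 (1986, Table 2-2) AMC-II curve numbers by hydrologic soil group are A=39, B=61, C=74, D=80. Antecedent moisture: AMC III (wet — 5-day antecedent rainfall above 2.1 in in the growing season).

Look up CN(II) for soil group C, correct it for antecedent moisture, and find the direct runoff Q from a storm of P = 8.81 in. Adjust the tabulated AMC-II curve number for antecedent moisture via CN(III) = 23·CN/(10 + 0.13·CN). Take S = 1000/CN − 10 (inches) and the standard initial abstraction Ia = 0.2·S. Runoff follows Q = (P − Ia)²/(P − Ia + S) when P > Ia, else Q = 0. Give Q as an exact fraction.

Q = 523786560361/72652508100 in ≈ 7.209 in

NRCS table: pasture, good condition, soil group C → CN(II) = 74
Wet (AMC III): CN(III) = 23·74/(10 + 0.13·74) = 1702/(981/50) = 85100/981 ≈ 86.748
S = 1000/(85100/981) − 10 = 1300/851 in ≈ 1.528 in
Ia = 0.2S: 0.2·1.528 = 0.306 in (exactly 260/851)
Excess rainfall: 8.810 − 0.306 = 8.504 in; P > Ia so Q > 0
Q: (723731/85100)² ÷ (853731/85100) = 523786560361/72652508100 in (≈ 7.209 in)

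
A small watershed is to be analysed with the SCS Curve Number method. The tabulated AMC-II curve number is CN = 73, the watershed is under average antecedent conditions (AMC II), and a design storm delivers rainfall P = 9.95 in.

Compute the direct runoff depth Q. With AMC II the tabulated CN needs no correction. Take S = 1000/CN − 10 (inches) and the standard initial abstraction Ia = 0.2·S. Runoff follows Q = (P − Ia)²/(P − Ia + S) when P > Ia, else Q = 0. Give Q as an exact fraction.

Q = 180821809/27516620 in ≈ 6.571 in

CN(II) = 73; AMC II needs no correction.
S = 1000/73 − 10 = 270/73 in ≈ 3.699 in
Ia = 0.2S: 0.2·3.699 = 0.740 in (exactly 54/73)
Since P=9.950 > Ia=0.740: effective rainfall P−Ia = 13447/1460 in
Q: (13447/1460)² ÷ (18847/1460) = 180821809/27516620 in (≈ 6.571 in)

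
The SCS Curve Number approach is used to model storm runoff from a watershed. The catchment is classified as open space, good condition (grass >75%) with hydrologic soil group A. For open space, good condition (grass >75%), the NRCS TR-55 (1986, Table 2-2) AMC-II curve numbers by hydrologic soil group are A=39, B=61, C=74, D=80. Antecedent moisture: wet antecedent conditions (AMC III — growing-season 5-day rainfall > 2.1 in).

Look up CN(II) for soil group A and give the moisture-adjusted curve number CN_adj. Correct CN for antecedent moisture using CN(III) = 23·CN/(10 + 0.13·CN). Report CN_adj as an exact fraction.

CN_adj = 89700/1507 ≈ 59.522

NRCS table: open space, good condition (grass >75%), soil group A → CN(II) = 39
CN(III) from CN(II)=39: (23·39)/(10 + 0.13·39) = 89700/1507 ≈ 59.522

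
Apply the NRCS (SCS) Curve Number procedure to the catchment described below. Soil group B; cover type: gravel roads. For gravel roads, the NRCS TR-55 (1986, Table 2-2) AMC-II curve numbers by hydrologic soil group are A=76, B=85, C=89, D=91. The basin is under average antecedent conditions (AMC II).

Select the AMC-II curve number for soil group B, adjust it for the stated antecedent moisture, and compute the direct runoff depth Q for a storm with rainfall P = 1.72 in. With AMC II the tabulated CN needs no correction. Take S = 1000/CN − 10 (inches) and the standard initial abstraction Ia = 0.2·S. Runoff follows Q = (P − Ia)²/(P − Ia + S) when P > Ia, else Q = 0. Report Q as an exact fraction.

NRCS table: gravel roads, soil group B → CN(II) = 85
CN(II) = 85; AMC II needs no correction.
Max retention: S = 1000/85 − 10 = 30/17 in (≈ 1.765 in)
Initial abstraction Ia = S/5 = (30/17)/5 = 6/17 ≈ 0.353 in
Since P=1.720 > Ia=0.353: effective rainfall P−Ia = 581/425 in
Runoff Q = (P−Ia)²/(P−Ia+S) = (1.367)²/(1.367+1.765) = 337561/565675 ≈ 0.597 in

Q = 337561/565675 in ≈ 0.597 in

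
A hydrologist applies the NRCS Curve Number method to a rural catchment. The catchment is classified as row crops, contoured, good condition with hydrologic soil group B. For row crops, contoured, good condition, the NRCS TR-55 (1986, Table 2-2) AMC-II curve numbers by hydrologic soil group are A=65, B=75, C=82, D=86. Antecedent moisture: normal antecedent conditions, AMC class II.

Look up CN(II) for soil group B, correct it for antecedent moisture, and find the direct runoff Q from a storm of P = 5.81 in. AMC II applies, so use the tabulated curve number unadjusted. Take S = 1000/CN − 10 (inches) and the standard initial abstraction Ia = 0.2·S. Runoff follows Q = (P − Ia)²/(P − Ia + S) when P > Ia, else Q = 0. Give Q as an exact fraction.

NRCS table: row crops, contoured, good condition, soil group B → CN(II) = 75
AMC II — tabulated CN = 75 applies directly.
Retention S: 1000/CN − 10 with CN=75.000 → S = 10/3 ≈ 3.333 in
Initial abstraction Ia = S/5 = (10/3)/5 = 2/3 ≈ 0.667 in
Excess rainfall: 5.810 − 0.667 = 5.143 in; P > Ia so Q > 0
Q: (1543/300)² ÷ (2543/300) = 2380849/762900 in (≈ 3.121 in)

Q = 2380849/762900 in ≈ 3.121 in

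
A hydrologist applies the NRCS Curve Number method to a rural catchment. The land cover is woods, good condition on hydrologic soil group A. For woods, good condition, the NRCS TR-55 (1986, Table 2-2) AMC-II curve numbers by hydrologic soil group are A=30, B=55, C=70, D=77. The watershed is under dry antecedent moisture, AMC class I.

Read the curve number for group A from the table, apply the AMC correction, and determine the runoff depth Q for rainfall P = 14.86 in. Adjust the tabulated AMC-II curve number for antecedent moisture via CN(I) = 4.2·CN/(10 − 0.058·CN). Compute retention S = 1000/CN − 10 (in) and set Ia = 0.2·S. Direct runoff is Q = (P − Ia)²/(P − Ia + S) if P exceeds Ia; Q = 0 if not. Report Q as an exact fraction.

NRCS table: woods, good condition, soil group A → CN(II) = 30
Dry (AMC I): CN(I) = 4.2·30/(10 − 0.058·30) = 126/(413/50) = 900/59 ≈ 15.254
Max retention: S = 1000/(900/59) − 10 = 500/9 in (≈ 55.556 in)
Initial abstraction Ia = S/5 = (500/9)/5 = 100/9 ≈ 11.111 in
P − Ia = 14.860 − 11.111 = 1687/450 ≈ 3.749 in (> 0, runoff occurs)
Q: (1687/450)² ÷ (26687/450) = 2845969/12009150 in (≈ 0.237 in)

Q = 2845969/12009150 in ≈ 0.237 in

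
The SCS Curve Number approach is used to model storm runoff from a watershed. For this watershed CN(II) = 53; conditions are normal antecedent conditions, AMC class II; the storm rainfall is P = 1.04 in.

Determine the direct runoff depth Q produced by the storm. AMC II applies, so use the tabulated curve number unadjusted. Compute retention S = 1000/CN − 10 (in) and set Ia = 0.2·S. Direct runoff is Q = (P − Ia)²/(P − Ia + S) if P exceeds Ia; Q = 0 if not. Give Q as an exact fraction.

Q = 0 in ≈ 0.000 in

CN(II) = 53; AMC II needs no correction.
Max retention: S = 1000/53 − 10 = 470/53 in (≈ 8.868 in)
Ia = 0.2S: 0.2·8.868 = 1.774 in (exactly 94/53)
P = 1.040 ≤ Ia = 1.774 in: entire storm abstracted, Q = 0.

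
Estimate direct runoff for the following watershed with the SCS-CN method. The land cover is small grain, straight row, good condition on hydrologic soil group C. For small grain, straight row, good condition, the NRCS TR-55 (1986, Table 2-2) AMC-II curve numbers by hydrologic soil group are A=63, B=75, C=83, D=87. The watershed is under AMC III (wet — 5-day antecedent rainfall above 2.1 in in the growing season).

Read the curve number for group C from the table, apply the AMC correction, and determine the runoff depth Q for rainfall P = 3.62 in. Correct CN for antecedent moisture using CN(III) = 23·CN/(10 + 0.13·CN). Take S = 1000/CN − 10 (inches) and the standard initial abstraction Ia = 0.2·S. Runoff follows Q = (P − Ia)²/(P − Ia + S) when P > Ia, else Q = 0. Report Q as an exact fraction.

Q = 107931303841/39471343050 in ≈ 2.734 in

NRCS table: small grain, straight row, good condition, soil group C → CN(II) = 83
Wet (AMC III): CN(III) = 23·83/(10 + 0.13·83) = 1909/(2079/100) = 190900/2079 ≈ 91.823
Retention S: 1000/CN − 10 with CN=91.823 → S = 1700/1909 ≈ 0.891 in
Ia = 0.2·(1700/1909) = 340/1909 in ≈ 0.178 in
P − Ia = 3.620 − 0.178 = 328529/95450 ≈ 3.442 in (> 0, runoff occurs)
Q = (328529/95450)²/((328529/95450) + 1700/1909) = (107931303841/9110702500)/(413529/95450) = 107931303841/39471343050 in ≈ 2.734 in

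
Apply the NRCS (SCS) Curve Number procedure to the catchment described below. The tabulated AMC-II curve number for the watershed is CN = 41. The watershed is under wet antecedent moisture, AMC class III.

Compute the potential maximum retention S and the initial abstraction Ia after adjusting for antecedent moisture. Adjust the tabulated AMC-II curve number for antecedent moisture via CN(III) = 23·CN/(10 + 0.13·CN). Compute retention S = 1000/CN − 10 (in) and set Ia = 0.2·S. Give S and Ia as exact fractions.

S = 5900/943 in ≈ 6.257 in; Ia = 1180/943 in ≈ 1.251 in

CN(III) from CN(II)=41: (23·41)/(10 + 0.13·41) = 94300/1533 ≈ 61.513
Retention S: 1000/CN − 10 with CN=61.513 → S = 5900/943 ≈ 6.257 in
Ia = 0.2S: 0.2·6.257 = 1.251 in (exactly 1180/943)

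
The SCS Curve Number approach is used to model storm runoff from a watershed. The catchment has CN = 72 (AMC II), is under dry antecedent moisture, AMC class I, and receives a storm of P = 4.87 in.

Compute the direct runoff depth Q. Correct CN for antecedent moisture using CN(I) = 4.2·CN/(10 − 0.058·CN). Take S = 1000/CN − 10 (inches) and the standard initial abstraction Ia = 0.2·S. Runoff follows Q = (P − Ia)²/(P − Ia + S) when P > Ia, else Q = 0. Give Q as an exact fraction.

Q = 66406201/89502300 in ≈ 0.742 in

CN(I) from CN(II)=72: (4.2·72)/(10 − 0.058·72) = 675/13 ≈ 51.923
S = 1000/(675/13) − 10 = 250/27 in ≈ 9.259 in
Ia = 0.2·(250/27) = 50/27 in ≈ 1.852 in
Since P=4.870 > Ia=1.852: effective rainfall P−Ia = 8149/2700 in
Runoff Q = (P−Ia)²/(P−Ia+S) = (3.018)²/(3.018+9.259) = 66406201/89502300 ≈ 0.742 in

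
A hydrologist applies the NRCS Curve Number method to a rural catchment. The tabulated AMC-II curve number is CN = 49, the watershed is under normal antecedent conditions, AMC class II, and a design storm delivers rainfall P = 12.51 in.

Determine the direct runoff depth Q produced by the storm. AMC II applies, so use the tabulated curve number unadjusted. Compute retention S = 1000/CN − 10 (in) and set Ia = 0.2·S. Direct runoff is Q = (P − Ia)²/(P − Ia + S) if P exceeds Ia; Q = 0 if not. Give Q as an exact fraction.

CN(II) = 49; AMC II needs no correction.
S = 1000/49 − 10 = 510/49 in ≈ 10.408 in
Ia = 0.2S: 0.2·10.408 = 2.082 in (exactly 102/49)
Since P=12.510 > Ia=2.082: effective rainfall P−Ia = 51099/4900 in
Runoff Q = (P−Ia)²/(P−Ia+S) = (10.428)²/(10.428+10.408) = 870369267/166761700 ≈ 5.219 in

Q = 870369267/166761700 in ≈ 5.219 in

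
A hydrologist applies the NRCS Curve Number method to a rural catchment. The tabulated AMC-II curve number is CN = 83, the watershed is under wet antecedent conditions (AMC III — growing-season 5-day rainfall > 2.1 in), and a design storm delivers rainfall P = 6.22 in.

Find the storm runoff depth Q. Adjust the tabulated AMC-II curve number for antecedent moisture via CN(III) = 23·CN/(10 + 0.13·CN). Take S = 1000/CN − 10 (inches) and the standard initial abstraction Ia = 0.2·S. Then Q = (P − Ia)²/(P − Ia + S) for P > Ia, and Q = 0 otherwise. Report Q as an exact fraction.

Q = 332581736601/63159169550 in ≈ 5.266 in

Adjust CN=83 to AMC III: 23·83/(10 + 0.13·83) → 1909 ÷ (2079/100) = 190900/2079 ≈ 91.823
Max retention: S = 1000/(190900/2079) − 10 = 1700/1909 in (≈ 0.891 in)
Ia = 0.2·(1700/1909) = 340/1909 in ≈ 0.178 in
Excess rainfall: 6.220 − 0.178 = 6.042 in; P > Ia so Q > 0
Runoff Q = (P−Ia)²/(P−Ia+S) = (6.042)²/(6.042+0.891) = 332581736601/63159169550 ≈ 5.266 in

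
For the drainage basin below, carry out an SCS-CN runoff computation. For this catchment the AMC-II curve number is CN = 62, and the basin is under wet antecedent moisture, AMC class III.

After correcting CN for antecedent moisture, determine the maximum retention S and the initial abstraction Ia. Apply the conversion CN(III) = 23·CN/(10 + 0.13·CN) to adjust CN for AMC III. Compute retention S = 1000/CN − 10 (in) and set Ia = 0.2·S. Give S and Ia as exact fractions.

S = 1900/713 in ≈ 2.665 in; Ia = 380/713 in ≈ 0.533 in

Wet (AMC III): CN(III) = 23·62/(10 + 0.13·62) = 1426/(903/50) = 71300/903 ≈ 78.959
Max retention: S = 1000/(71300/903) − 10 = 1900/713 in (≈ 2.665 in)
Ia = 0.2·(1900/713) = 380/713 in ≈ 0.533 in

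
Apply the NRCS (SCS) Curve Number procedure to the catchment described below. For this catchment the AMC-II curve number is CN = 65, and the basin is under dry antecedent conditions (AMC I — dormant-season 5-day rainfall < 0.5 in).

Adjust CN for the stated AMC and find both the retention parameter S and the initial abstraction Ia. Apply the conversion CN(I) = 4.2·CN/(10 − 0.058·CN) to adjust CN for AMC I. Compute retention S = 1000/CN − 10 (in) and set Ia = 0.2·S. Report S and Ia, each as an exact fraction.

Dry (AMC I): CN(I) = 4.2·65/(10 − 0.058·65) = 273/(623/100) = 3900/89 ≈ 43.820
Max retention: S = 1000/(3900/89) − 10 = 500/39 in (≈ 12.821 in)
Ia = 0.2·(500/39) = 100/39 in ≈ 2.564 in

S = 500/39 in ≈ 12.821 in; Ia = 100/39 in ≈ 2.564 in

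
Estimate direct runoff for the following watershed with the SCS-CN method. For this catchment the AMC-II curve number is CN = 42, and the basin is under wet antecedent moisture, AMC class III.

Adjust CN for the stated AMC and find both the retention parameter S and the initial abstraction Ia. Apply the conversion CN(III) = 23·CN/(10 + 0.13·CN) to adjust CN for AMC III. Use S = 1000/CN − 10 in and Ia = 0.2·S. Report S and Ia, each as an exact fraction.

CN(III) from CN(II)=42: (23·42)/(10 + 0.13·42) = 48300/773 ≈ 62.484
Retention S: 1000/CN − 10 with CN=62.484 → S = 2900/483 ≈ 6.004 in
Ia = 0.2S: 0.2·6.004 = 1.201 in (exactly 580/483)

S = 2900/483 in ≈ 6.004 in; Ia = 580/483 in ≈ 1.201 in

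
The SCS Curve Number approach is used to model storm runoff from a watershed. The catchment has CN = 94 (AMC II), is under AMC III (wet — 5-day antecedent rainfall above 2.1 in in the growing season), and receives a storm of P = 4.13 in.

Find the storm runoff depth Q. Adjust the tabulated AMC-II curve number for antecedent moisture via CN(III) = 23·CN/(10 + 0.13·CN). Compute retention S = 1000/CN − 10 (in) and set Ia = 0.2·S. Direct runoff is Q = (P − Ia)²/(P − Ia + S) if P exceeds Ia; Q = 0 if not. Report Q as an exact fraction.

Q = 193998845209/50855969300 in ≈ 3.815 in

Wet (AMC III): CN(III) = 23·94/(10 + 0.13·94) = 2162/(1111/50) = 108100/1111 ≈ 97.300
Max retention: S = 1000/(108100/1111) − 10 = 300/1081 in (≈ 0.278 in)
Ia = 0.2·(300/1081) = 60/1081 in ≈ 0.056 in
Since P=4.130 > Ia=0.056: effective rainfall P−Ia = 440453/108100 in
Q: (440453/108100)² ÷ (470453/108100) = 193998845209/50855969300 in (≈ 3.815 in)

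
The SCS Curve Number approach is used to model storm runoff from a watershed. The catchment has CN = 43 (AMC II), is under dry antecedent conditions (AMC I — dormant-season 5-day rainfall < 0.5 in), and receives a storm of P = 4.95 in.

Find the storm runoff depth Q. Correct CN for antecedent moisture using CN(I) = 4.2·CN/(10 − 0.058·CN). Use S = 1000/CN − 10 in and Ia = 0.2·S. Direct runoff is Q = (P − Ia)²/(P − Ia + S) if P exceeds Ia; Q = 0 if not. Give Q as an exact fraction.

Dry (AMC I): CN(I) = 4.2·43/(10 − 0.058·43) = (903/5)/(3753/500) = 30100/1251 ≈ 24.061
Retention S: 1000/CN − 10 with CN=24.061 → S = 9500/301 ≈ 31.561 in
Initial abstraction Ia = S/5 = (9500/301)/5 = 1900/301 ≈ 6.312 in
P = 4.950 ≤ Ia = 6.312 in: entire storm abstracted, Q = 0.

Q = 0 in ≈ 0.000 in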